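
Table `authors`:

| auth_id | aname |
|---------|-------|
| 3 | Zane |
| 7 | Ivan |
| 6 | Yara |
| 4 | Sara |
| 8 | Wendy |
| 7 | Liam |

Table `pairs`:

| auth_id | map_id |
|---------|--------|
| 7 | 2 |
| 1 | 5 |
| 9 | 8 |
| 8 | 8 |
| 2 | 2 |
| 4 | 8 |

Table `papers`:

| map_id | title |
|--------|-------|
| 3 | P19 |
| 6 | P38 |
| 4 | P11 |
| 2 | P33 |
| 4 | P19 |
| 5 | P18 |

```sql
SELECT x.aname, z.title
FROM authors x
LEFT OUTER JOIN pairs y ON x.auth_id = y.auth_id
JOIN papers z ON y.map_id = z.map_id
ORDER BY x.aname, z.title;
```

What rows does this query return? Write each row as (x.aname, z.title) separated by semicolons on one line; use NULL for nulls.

(Ivan, P33); (Liam, P33)

Evaluate left to right. First `authors x LEFT JOIN pairs y` on auth_id: 6 row(s).
Then INNER JOIN `papers z` on map_id: keep only rows whose y.map_id appears in z.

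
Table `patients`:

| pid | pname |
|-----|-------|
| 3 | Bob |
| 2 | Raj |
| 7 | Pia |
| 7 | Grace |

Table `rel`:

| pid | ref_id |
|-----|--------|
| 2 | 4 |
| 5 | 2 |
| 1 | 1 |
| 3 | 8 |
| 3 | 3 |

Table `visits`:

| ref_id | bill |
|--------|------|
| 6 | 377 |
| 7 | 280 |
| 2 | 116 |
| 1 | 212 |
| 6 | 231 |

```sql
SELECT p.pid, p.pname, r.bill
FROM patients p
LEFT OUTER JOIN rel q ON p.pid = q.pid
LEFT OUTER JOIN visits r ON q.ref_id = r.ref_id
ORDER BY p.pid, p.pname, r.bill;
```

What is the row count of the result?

Joins associate left-to-right: patients LEFT JOIN rel on pid gives 5 intermediate row(s).
Then LEFT JOIN `visits r` on ref_id: each of those 5 rows is kept; rows whose q.ref_id has no match in r get NULL for r's columns.
Result: 5 row(s).

5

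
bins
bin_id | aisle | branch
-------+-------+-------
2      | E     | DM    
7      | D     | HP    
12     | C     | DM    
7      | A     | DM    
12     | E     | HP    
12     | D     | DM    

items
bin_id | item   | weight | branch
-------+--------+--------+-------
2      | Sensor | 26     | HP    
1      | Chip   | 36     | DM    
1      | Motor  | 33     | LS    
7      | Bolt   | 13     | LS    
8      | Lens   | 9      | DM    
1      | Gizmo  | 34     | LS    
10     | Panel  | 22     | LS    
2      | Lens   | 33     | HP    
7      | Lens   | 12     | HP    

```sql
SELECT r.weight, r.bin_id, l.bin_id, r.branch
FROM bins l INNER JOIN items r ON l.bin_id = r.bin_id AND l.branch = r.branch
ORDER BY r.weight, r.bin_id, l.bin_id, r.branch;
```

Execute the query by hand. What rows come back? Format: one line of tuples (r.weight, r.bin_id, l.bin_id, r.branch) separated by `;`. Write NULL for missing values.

INNER JOIN keeps only pairs where the ON condition holds.
Matching on l.bin_id = r.bin_id AND l.branch = r.branch.
- l (bin_id=2, branch=DM) has no partner → excluded.
- l (bin_id=7, branch=HP) pairs with 1 row(s) of r.
- l (bin_id=12, branch=DM) has no partner → excluded.
- l (bin_id=7, branch=DM) has no partner → excluded.
- l (bin_id=12, branch=HP) has no partner → excluded.
- l (bin_id=12, branch=DM) has no partner → excluded.
After projecting and ordering:
r.weight | r.bin_id | l.bin_id | r.branch
12 | 7 | 7 | HP

(12, 7, 7, HP)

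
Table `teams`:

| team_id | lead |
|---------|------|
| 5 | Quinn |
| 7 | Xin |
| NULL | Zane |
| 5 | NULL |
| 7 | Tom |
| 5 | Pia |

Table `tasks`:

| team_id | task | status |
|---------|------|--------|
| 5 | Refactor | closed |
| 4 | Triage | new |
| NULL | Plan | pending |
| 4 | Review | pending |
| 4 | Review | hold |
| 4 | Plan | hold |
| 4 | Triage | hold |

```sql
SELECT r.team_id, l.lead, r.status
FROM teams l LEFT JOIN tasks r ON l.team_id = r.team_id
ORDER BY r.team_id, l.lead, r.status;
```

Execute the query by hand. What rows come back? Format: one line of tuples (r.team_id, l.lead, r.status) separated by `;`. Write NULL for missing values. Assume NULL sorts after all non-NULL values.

(5, Pia, closed); (5, Quinn, closed); (5, NULL, closed); (NULL, Tom, NULL); (NULL, Xin, NULL); (NULL, Zane, NULL)

LEFT JOIN keeps every row from `teams`; unmatched rows get NULL for `tasks`'s columns.
Matching on l.team_id = r.team_id. A NULL in a compared column never satisfies the condition.
- l row (team_id=5): matches 1 r row(s) → 1 output row(s).
- l row (team_id=7): no match → kept, r columns NULL.
- l row (team_id=NULL): no match → kept, r columns NULL.
- l row (team_id=5): matches 1 r row(s) → 1 output row(s).
- l row (team_id=7): no match → kept, r columns NULL.
- l row (team_id=5): matches 1 r row(s) → 1 output row(s).
After projecting and ordering:
r.team_id | l.lead | r.status
5 | Pia | closed
5 | Quinn | closed
5 | NULL | closed
NULL | Tom | NULL
NULL | Xin | NULL
NULL | Zane | NULL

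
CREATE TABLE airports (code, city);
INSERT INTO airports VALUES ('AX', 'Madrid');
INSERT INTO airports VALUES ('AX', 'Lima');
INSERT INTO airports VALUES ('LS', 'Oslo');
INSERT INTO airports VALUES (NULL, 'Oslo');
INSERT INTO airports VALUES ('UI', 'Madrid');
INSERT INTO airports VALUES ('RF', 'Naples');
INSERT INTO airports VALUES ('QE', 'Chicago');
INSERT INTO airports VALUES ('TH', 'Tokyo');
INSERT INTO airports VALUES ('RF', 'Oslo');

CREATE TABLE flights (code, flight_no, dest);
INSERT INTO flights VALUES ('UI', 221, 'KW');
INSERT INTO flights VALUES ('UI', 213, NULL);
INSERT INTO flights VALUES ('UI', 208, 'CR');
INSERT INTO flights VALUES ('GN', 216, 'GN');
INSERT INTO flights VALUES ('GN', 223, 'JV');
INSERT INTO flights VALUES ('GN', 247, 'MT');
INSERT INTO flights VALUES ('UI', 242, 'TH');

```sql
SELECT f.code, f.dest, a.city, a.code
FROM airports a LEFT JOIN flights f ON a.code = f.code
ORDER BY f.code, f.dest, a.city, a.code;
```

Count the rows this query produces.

12

LEFT JOIN keeps every row from `airports`; unmatched rows get NULL for `flights`'s columns.
Matching on a.code = f.code. A NULL in a compared column never satisfies the condition.
Matched pairs: 4; unmatched a rows kept: 8.
Total: 4 matched + 8 padded = 12 rows.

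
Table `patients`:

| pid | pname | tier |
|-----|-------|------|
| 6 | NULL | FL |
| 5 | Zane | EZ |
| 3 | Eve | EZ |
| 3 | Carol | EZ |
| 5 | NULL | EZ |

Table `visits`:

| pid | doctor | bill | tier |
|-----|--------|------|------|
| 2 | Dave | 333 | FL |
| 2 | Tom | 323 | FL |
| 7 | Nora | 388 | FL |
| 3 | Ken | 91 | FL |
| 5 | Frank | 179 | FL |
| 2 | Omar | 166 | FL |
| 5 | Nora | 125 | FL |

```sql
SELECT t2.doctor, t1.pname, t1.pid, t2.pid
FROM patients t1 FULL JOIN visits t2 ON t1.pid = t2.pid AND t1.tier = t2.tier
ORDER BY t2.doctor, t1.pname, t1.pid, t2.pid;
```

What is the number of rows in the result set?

FULL OUTER JOIN keeps every row from both sides; unmatched rows get NULL for the other side's columns.
Matching on t1.pid = t2.pid AND t1.tier = t2.tier.
Matched pairs: 0; unmatched t1 rows kept: 5; unmatched t2 rows kept: 7.
Total: 0 matched + 12 padded = 12 rows.

12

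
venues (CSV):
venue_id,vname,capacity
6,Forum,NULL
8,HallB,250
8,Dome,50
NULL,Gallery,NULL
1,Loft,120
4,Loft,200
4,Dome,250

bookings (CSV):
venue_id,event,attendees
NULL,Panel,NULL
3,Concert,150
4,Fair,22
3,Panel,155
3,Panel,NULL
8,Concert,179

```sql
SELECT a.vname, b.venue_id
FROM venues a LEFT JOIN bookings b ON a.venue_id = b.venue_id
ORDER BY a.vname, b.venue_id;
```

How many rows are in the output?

7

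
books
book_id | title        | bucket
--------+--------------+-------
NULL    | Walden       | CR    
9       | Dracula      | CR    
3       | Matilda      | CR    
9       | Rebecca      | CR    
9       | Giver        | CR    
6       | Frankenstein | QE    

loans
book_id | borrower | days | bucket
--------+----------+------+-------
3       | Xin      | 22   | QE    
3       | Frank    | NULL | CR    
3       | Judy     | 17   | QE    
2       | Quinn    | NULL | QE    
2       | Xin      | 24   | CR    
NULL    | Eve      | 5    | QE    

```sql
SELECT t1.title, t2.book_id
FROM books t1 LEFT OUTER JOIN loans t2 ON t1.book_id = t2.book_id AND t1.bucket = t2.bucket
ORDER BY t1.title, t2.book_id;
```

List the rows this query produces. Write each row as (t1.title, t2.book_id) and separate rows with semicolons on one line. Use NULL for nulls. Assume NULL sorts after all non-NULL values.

(Dracula, NULL); (Frankenstein, NULL); (Giver, NULL); (Matilda, 3); (Rebecca, NULL); (Walden, NULL)

LEFT JOIN keeps every row from `books`; unmatched rows get NULL for `loans`'s columns.
Matching on t1.book_id = t2.book_id AND t1.bucket = t2.bucket. A NULL in a compared column never satisfies the condition.
- t1[0] book_id=NULL, bucket=CR → no match; kept with NULLs on the t2 side.
- t1[1] book_id=9, bucket=CR → no match; kept with NULLs on the t2 side.
- t1[2] book_id=3, bucket=CR → 1 match(es) in t2 → 1 row(s).
- t1[3] book_id=9, bucket=CR → no match; kept with NULLs on the t2 side.
- t1[4] book_id=9, bucket=CR → no match; kept with NULLs on the t2 side.
- t1[5] book_id=6, bucket=QE → no match; kept with NULLs on the t2 side.
After projecting and ordering:
t1.title | t2.book_id
Dracula | NULL
Frankenstein | NULL
Giver | NULL
Matilda | 3
Rebecca | NULL
Walden | NULL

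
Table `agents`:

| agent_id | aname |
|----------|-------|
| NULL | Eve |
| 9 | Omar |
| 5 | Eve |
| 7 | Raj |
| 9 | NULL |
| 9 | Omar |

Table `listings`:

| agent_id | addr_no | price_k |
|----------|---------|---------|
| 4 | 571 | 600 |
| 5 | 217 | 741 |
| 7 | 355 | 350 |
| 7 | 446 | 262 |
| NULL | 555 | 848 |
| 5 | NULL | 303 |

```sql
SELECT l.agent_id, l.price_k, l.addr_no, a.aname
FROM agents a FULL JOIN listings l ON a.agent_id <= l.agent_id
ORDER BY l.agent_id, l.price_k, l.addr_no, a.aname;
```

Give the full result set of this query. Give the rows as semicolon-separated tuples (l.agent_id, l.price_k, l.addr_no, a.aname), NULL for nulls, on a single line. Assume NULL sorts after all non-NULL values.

FULL OUTER JOIN keeps every row from both sides; unmatched rows get NULL for the other side's columns.
Matching on a.agent_id <= l.agent_id. A NULL in a compared column never satisfies the condition.
Matched pairs: 6; unmatched a rows kept: 4; unmatched l rows kept: 2.

(4, 600, 571, NULL); (5, 303, NULL, Eve); (5, 741, 217, Eve); (7, 262, 446, Eve); (7, 262, 446, Raj); (7, 350, 355, Eve); (7, 350, 355, Raj); (NULL, 848, 555, NULL); (NULL, NULL, NULL, Eve); (NULL, NULL, NULL, Omar); (NULL, NULL, NULL, Omar); (NULL, NULL, NULL, NULL)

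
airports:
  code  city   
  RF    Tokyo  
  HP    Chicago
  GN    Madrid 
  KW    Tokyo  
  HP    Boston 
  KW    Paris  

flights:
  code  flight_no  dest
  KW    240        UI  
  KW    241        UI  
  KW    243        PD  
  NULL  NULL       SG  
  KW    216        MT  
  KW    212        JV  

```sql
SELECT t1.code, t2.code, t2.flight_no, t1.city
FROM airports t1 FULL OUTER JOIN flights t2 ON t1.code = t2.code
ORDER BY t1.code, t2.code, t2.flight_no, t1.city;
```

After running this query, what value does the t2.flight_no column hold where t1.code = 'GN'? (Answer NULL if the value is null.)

FULL OUTER JOIN keeps every row from both sides; unmatched rows get NULL for the other side's columns.
Matching on t1.code = t2.code. A NULL in a compared column never satisfies the condition.
- t1 row (code=RF): no match → kept, t2 columns NULL.
- t1 row (code=HP): no match → kept, t2 columns NULL.
- t1 row (code=GN): no match → kept, t2 columns NULL.
- t1 row (code=KW): matches 5 t2 row(s) → 5 output row(s).
- t1 row (code=HP): no match → kept, t2 columns NULL.
- t1 row (code=KW): matches 5 t2 row(s) → 5 output row(s).
- 1 t2 row(s) had no t1 match → kept, t1 columns NULL.

NULL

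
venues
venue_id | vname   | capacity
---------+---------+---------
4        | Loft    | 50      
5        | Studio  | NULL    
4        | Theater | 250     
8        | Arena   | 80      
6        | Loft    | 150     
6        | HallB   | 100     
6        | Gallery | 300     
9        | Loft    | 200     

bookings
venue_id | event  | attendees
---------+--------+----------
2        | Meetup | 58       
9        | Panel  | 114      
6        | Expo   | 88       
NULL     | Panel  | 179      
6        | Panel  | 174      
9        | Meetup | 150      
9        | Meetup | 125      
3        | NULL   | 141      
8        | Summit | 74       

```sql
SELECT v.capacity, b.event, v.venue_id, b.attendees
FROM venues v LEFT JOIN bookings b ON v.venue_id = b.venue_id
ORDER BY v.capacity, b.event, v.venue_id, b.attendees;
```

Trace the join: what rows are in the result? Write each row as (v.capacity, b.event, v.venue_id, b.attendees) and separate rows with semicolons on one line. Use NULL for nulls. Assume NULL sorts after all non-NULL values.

LEFT JOIN keeps every row from `venues`; unmatched rows get NULL for `bookings`'s columns.
Matching on v.venue_id = b.venue_id. A NULL in a compared column never satisfies the condition.
- venue_id=4: no b row matches, row kept with b columns NULL.
- venue_id=5: no b row matches, row kept with b columns NULL.
- venue_id=4: no b row matches, row kept with b columns NULL.
- venue_id=8: 1 matching b row(s), so 1 row(s) emitted.
- venue_id=6: 2 matching b row(s), so 2 row(s) emitted.
- venue_id=6: 2 matching b row(s), so 2 row(s) emitted.
- venue_id=6: 2 matching b row(s), so 2 row(s) emitted.
- venue_id=9: 3 matching b row(s), so 3 row(s) emitted.

(50, NULL, 4, NULL); (80, Summit, 8, 74); (100, Expo, 6, 88); (100, Panel, 6, 174); (150, Expo, 6, 88); (150, Panel, 6, 174); (200, Meetup, 9, 125); (200, Meetup, 9, 150); (200, Panel, 9, 114); (250, NULL, 4, NULL); (300, Expo, 6, 88); (300, Panel, 6, 174); (NULL, NULL, 5, NULL)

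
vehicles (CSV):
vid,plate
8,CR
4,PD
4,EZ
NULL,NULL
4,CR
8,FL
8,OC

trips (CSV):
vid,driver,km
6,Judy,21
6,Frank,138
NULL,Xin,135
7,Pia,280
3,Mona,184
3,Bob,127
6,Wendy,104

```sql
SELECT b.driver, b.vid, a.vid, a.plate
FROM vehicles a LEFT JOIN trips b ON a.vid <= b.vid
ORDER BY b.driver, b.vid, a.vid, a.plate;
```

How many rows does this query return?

16

LEFT JOIN keeps every row from `vehicles`; unmatched rows get NULL for `trips`'s columns.
Matching on a.vid <= b.vid. A NULL in a compared column never satisfies the condition.
Matched pairs: 12; unmatched a rows kept: 4.
Total: 12 matched + 4 padded = 16 rows.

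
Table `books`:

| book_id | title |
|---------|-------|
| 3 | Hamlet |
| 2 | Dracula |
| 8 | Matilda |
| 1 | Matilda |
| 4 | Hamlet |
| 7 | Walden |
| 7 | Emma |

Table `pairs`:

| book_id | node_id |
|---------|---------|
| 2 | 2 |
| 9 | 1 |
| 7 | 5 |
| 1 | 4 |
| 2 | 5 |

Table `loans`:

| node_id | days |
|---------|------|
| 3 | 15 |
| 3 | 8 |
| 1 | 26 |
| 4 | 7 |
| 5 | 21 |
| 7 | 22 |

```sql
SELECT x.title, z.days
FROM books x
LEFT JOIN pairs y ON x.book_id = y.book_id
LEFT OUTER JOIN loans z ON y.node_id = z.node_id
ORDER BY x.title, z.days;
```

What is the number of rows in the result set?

Evaluate left to right. First `books x LEFT JOIN pairs y` on book_id: 8 row(s).
Then LEFT JOIN `loans z` on node_id: each of those 8 rows is kept; rows whose y.node_id has no match in z get NULL for z's columns.
Result: 8 row(s).

8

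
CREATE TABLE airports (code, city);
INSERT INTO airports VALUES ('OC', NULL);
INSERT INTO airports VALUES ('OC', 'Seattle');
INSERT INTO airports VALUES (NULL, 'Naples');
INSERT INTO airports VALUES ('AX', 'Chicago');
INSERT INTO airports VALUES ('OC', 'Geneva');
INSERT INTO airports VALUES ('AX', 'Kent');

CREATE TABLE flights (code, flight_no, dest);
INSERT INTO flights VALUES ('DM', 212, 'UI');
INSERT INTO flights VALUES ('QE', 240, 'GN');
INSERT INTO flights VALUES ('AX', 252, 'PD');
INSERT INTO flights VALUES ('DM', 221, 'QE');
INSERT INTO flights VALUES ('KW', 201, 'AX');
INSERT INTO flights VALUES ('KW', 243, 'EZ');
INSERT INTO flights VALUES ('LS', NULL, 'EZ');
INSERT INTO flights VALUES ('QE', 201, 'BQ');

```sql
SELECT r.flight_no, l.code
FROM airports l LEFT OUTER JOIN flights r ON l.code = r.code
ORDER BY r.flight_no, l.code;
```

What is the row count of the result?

6

LEFT JOIN keeps every row from `airports`; unmatched rows get NULL for `flights`'s columns.
Matching on l.code = r.code. A NULL in a compared column never satisfies the condition.
- l (code=OC) has no partner → padded with NULL.
- l (code=OC) has no partner → padded with NULL.
- l (code=NULL) has no partner → padded with NULL.
- l (code=AX) pairs with 1 row(s) of r.
- l (code=OC) has no partner → padded with NULL.
- l (code=AX) pairs with 1 row(s) of r.
Total: 2 matched + 4 padded = 6 rows.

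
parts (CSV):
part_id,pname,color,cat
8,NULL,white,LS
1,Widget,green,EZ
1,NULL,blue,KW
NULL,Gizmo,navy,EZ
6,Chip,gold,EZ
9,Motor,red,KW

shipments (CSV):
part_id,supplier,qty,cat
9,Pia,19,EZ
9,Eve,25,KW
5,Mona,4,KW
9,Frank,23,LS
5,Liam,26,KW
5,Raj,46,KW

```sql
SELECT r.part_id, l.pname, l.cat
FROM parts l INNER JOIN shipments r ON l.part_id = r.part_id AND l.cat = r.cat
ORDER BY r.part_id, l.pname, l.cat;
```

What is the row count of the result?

1

INNER JOIN keeps only pairs where the ON condition holds.
Matching on l.part_id = r.part_id AND l.cat = r.cat. A NULL in a compared column never satisfies the condition.
- l[0] part_id=8, cat=LS → no match; dropped.
- l[1] part_id=1, cat=EZ → no match; dropped.
- l[2] part_id=1, cat=KW → no match; dropped.
- l[3] part_id=NULL, cat=EZ → no match; dropped.
- l[4] part_id=6, cat=EZ → no match; dropped.
- l[5] part_id=9, cat=KW → 1 match(es) in r → 1 row(s).
Total: 1 rows.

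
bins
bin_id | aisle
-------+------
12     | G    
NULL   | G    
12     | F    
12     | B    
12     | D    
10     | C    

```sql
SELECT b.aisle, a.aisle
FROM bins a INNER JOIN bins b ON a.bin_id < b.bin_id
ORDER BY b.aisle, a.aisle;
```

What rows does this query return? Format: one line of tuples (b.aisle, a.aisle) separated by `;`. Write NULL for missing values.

(B, C); (D, C); (F, C); (G, C)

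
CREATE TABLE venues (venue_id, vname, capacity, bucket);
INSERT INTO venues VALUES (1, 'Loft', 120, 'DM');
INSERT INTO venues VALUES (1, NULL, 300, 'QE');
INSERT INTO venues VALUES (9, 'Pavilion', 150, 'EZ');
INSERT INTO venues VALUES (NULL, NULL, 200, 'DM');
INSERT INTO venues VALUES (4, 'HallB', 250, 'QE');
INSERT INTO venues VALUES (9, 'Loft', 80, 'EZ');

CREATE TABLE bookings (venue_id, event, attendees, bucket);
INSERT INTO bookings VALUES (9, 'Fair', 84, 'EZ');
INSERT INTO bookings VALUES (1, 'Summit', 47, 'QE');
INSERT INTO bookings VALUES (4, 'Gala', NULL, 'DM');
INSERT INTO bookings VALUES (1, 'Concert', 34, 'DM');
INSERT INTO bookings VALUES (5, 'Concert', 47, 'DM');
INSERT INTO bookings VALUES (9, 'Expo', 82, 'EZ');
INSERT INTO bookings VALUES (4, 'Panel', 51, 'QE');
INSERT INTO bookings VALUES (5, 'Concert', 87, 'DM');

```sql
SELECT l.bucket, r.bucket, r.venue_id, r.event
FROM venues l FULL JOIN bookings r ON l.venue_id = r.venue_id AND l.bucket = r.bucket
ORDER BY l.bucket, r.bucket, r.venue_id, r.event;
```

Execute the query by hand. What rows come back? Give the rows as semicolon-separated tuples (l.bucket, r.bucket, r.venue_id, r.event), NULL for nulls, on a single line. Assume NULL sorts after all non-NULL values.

FULL OUTER JOIN keeps every row from both sides; unmatched rows get NULL for the other side's columns.
Matching on l.venue_id = r.venue_id AND l.bucket = r.bucket. A NULL in a compared column never satisfies the condition.
- l row (venue_id=1, bucket=DM): matches 1 r row(s) → 1 output row(s).
- l row (venue_id=1, bucket=QE): matches 1 r row(s) → 1 output row(s).
- l row (venue_id=9, bucket=EZ): matches 2 r row(s) → 2 output row(s).
- l row (venue_id=NULL, bucket=DM): no match → kept, r columns NULL.
- l row (venue_id=4, bucket=QE): matches 1 r row(s) → 1 output row(s).
- l row (venue_id=9, bucket=EZ): matches 2 r row(s) → 2 output row(s).
- plus 3 unmatched r row(s), each kept with NULL l columns.

(DM, DM, 1, Concert); (DM, NULL, NULL, NULL); (EZ, EZ, 9, Expo); (EZ, EZ, 9, Expo); (EZ, EZ, 9, Fair); (EZ, EZ, 9, Fair); (QE, QE, 1, Summit); (QE, QE, 4, Panel); (NULL, DM, 4, Gala); (NULL, DM, 5, Concert); (NULL, DM, 5, Concert)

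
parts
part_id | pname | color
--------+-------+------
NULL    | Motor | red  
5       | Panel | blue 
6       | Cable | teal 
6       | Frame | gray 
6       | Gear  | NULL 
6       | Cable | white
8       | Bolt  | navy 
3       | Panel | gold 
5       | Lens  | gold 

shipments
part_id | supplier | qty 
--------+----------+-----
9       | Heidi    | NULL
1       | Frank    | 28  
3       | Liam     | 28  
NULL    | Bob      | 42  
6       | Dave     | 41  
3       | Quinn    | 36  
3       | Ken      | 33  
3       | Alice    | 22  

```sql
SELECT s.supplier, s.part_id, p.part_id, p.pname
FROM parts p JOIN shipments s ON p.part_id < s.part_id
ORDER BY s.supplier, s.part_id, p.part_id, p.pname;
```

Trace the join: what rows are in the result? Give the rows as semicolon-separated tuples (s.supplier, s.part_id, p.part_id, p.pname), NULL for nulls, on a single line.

INNER JOIN keeps only pairs where the ON condition holds.
Matching on p.part_id < s.part_id. A NULL in a compared column never satisfies the condition.
- p (part_id=NULL) has no partner → excluded.
- p (part_id=5) pairs with 2 row(s) of s.
- p (part_id=6) pairs with 1 row(s) of s.
- p (part_id=6) pairs with 1 row(s) of s.
- p (part_id=6) pairs with 1 row(s) of s.
- p (part_id=6) pairs with 1 row(s) of s.
- p (part_id=8) pairs with 1 row(s) of s.
- p (part_id=3) pairs with 2 row(s) of s.
- p (part_id=5) pairs with 2 row(s) of s.

(Dave, 6, 3, Panel); (Dave, 6, 5, Lens); (Dave, 6, 5, Panel); (Heidi, 9, 3, Panel); (Heidi, 9, 5, Lens); (Heidi, 9, 5, Panel); (Heidi, 9, 6, Cable); (Heidi, 9, 6, Cable); (Heidi, 9, 6, Frame); (Heidi, 9, 6, Gear); (Heidi, 9, 8, Bolt)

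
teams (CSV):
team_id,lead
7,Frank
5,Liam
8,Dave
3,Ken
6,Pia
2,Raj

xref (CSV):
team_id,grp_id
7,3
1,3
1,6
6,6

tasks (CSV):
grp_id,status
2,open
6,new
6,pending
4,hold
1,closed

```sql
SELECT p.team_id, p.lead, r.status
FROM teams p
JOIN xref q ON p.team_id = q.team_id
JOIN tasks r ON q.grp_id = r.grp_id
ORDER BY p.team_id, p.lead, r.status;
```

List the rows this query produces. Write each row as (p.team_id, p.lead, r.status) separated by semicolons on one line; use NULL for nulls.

Evaluate left to right. First `teams p INNER JOIN xref q` on team_id: 2 row(s).
Then INNER JOIN `tasks r` on grp_id: keep only rows whose q.grp_id appears in r.

(6, Pia, new); (6, Pia, pending)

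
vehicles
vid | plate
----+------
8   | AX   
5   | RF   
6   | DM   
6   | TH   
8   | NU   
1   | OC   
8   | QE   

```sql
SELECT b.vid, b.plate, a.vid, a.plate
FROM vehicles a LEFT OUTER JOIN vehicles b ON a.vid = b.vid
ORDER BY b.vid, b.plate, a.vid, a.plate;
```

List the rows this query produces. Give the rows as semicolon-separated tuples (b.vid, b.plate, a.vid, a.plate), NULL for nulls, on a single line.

LEFT JOIN keeps every row from `vehicles a`; unmatched rows get NULL for `vehicles b`'s columns.
Matching on a.vid = b.vid.
- a (vid=8) pairs with 3 row(s) of b.
- a (vid=5) pairs with 1 row(s) of b.
- a (vid=6) pairs with 2 row(s) of b.
- a (vid=6) pairs with 2 row(s) of b.
- a (vid=8) pairs with 3 row(s) of b.
- a (vid=1) pairs with 1 row(s) of b.
- a (vid=8) pairs with 3 row(s) of b.

(1, OC, 1, OC); (5, RF, 5, RF); (6, DM, 6, DM); (6, DM, 6, TH); (6, TH, 6, DM); (6, TH, 6, TH); (8, AX, 8, AX); (8, AX, 8, NU); (8, AX, 8, QE); (8, NU, 8, AX); (8, NU, 8, NU); (8, NU, 8, QE); (8, QE, 8, AX); (8, QE, 8, NU); (8, QE, 8, QE)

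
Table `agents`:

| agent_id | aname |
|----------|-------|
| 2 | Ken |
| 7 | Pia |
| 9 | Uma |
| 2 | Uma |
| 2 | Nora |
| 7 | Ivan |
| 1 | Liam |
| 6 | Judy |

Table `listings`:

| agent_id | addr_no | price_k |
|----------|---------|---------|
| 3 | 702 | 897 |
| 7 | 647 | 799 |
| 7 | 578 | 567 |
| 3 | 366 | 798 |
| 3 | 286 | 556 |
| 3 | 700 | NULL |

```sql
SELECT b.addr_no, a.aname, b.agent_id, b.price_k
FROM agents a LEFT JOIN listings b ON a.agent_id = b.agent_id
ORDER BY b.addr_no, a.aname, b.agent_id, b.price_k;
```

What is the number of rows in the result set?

10

LEFT JOIN keeps every row from `agents`; unmatched rows get NULL for `listings`'s columns.
Matching on a.agent_id = b.agent_id.
Matched pairs: 4; unmatched a rows kept: 6.
Total: 4 matched + 6 padded = 10 rows.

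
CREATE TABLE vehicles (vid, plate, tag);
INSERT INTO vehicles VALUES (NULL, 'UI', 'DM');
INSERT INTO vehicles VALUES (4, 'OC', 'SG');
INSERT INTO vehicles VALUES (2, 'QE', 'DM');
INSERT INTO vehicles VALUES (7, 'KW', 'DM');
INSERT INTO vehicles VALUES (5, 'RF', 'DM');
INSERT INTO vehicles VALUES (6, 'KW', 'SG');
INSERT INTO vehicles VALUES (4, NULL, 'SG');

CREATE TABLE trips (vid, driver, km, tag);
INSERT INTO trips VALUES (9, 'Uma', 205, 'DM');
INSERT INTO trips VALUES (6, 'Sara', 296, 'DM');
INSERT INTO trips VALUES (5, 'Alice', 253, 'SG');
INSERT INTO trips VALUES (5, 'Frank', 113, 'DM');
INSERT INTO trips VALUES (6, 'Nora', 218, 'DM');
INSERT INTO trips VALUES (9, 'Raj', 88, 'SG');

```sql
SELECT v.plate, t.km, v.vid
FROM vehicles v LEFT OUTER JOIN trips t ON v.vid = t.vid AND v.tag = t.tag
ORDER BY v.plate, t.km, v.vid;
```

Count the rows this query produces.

7

LEFT JOIN keeps every row from `vehicles`; unmatched rows get NULL for `trips`'s columns.
Matching on v.vid = t.vid AND v.tag = t.tag. A NULL in a compared column never satisfies the condition.
- vid=NULL, tag=DM: no t row matches, row kept with t columns NULL.
- vid=4, tag=SG: no t row matches, row kept with t columns NULL.
- vid=2, tag=DM: no t row matches, row kept with t columns NULL.
- vid=7, tag=DM: no t row matches, row kept with t columns NULL.
- vid=5, tag=DM: 1 matching t row(s), so 1 row(s) emitted.
- vid=6, tag=SG: no t row matches, row kept with t columns NULL.
- vid=4, tag=SG: no t row matches, row kept with t columns NULL.
Total: 1 matched + 6 padded = 7 rows.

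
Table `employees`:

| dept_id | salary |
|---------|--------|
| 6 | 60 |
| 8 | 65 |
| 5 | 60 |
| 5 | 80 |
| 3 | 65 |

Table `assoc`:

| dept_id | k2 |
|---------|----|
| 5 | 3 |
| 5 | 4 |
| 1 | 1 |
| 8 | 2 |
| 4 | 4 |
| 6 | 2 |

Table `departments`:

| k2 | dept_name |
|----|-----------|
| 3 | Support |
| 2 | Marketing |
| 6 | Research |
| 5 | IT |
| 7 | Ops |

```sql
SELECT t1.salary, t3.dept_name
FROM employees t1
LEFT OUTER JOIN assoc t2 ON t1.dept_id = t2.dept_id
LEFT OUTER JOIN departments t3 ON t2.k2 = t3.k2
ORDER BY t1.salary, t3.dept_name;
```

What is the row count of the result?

Joins associate left-to-right: employees LEFT JOIN assoc on dept_id gives 7 intermediate row(s).
Then LEFT JOIN `departments t3` on k2: each of those 7 rows is kept; rows whose t2.k2 has no match in t3 get NULL for t3's columns.
Result: 7 row(s).

7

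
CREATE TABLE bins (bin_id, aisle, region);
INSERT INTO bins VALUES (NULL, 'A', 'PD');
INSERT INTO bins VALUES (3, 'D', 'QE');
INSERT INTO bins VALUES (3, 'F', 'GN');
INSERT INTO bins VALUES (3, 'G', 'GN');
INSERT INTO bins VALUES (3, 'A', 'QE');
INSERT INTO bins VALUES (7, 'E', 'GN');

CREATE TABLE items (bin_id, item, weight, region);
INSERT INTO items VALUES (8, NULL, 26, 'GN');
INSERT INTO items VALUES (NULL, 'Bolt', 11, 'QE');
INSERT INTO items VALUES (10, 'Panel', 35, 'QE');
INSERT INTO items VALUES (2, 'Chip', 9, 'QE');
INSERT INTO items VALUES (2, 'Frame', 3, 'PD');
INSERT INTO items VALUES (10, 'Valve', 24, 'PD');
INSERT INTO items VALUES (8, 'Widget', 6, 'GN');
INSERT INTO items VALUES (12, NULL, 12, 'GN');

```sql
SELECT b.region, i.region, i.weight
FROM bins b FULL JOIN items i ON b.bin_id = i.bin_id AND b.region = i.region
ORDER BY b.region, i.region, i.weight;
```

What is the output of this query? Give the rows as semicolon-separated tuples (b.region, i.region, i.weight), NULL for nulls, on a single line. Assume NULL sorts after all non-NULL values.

(GN, NULL, NULL); (GN, NULL, NULL); (GN, NULL, NULL); (PD, NULL, NULL); (QE, NULL, NULL); (QE, NULL, NULL); (NULL, GN, 6); (NULL, GN, 12); (NULL, GN, 26); (NULL, PD, 3); (NULL, PD, 24); (NULL, QE, 9); (NULL, QE, 11); (NULL, QE, 35)

FULL OUTER JOIN keeps every row from both sides; unmatched rows get NULL for the other side's columns.
Matching on b.bin_id = i.bin_id AND b.region = i.region. A NULL in a compared column never satisfies the condition.
- bin_id=NULL, region=PD: no i row matches, row kept with i columns NULL.
- bin_id=3, region=QE: no i row matches, row kept with i columns NULL.
- bin_id=3, region=GN: no i row matches, row kept with i columns NULL.
- bin_id=3, region=GN: no i row matches, row kept with i columns NULL.
- bin_id=3, region=QE: no i row matches, row kept with i columns NULL.
- bin_id=7, region=GN: no i row matches, row kept with i columns NULL.
- plus 8 unmatched i row(s), each kept with NULL b columns.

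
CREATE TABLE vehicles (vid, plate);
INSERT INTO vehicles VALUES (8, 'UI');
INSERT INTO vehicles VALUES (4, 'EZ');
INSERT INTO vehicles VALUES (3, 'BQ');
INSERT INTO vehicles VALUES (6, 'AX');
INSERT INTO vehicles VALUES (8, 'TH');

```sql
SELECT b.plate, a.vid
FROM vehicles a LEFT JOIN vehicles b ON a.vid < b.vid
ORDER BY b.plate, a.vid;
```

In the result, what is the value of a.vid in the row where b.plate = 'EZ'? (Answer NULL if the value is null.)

LEFT JOIN keeps every row from `vehicles a`; unmatched rows get NULL for `vehicles b`'s columns.
Matching on a.vid < b.vid.
- a (vid=8) has no partner → padded with NULL.
- a (vid=4) pairs with 3 row(s) of b.
- a (vid=3) pairs with 4 row(s) of b.
- a (vid=6) pairs with 2 row(s) of b.
- a (vid=8) has no partner → padded with NULL.

3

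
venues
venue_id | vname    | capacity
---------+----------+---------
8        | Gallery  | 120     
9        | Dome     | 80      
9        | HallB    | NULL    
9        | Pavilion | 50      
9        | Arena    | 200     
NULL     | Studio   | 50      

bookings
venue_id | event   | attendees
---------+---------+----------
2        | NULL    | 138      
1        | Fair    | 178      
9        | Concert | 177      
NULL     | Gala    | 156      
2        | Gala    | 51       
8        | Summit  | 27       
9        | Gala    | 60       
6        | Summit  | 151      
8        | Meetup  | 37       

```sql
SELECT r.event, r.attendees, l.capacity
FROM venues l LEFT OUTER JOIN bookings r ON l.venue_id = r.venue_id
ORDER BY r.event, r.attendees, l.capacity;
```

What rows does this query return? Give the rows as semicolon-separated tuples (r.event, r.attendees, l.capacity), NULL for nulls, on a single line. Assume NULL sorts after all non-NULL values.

LEFT JOIN keeps every row from `venues`; unmatched rows get NULL for `bookings`'s columns.
Matching on l.venue_id = r.venue_id. A NULL in a compared column never satisfies the condition.
Matched pairs: 10; unmatched l rows kept: 1.

(Concert, 177, 50); (Concert, 177, 80); (Concert, 177, 200); (Concert, 177, NULL); (Gala, 60, 50); (Gala, 60, 80); (Gala, 60, 200); (Gala, 60, NULL); (Meetup, 37, 120); (Summit, 27, 120); (NULL, NULL, 50)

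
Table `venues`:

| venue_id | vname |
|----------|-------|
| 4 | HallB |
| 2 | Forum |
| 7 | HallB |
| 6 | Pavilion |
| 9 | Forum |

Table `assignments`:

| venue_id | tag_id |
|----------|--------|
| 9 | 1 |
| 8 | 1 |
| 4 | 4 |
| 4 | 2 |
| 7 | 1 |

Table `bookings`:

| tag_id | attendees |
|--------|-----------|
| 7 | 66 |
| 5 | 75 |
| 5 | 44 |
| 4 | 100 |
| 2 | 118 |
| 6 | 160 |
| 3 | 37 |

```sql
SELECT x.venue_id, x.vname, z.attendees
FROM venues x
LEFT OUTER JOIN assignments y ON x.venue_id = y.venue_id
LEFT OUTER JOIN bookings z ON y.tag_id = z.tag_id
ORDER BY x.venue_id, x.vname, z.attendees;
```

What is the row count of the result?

6

Joins associate left-to-right: venues LEFT JOIN assignments on venue_id gives 6 intermediate row(s).
Then LEFT JOIN `bookings z` on tag_id: each of those 6 rows is kept; rows whose y.tag_id has no match in z get NULL for z's columns.
Result: 6 row(s).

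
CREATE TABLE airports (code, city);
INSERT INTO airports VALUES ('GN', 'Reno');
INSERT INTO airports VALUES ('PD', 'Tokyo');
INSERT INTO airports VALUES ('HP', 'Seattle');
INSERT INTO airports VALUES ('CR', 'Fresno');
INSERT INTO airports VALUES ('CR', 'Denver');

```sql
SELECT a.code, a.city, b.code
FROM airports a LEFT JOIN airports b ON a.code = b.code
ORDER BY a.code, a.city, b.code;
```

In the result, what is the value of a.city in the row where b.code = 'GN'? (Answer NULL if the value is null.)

Reno

LEFT JOIN keeps every row from `airports a`; unmatched rows get NULL for `airports b`'s columns.
Matching on a.code = b.code.
- a (code=GN) pairs with 1 row(s) of b.
- a (code=PD) pairs with 1 row(s) of b.
- a (code=HP) pairs with 1 row(s) of b.
- a (code=CR) pairs with 2 row(s) of b.
- a (code=CR) pairs with 2 row(s) of b.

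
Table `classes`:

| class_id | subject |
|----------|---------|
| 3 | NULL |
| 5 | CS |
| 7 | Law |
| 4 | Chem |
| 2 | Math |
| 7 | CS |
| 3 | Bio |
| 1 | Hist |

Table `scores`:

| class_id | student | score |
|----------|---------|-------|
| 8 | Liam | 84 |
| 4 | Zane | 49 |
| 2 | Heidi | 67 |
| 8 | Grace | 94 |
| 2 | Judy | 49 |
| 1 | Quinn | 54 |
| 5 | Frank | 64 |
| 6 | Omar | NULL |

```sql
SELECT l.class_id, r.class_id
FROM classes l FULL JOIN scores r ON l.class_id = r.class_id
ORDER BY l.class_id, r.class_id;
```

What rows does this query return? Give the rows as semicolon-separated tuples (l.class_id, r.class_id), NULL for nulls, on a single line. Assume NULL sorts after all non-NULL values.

(1, 1); (2, 2); (2, 2); (3, NULL); (3, NULL); (4, 4); (5, 5); (7, NULL); (7, NULL); (NULL, 6); (NULL, 8); (NULL, 8)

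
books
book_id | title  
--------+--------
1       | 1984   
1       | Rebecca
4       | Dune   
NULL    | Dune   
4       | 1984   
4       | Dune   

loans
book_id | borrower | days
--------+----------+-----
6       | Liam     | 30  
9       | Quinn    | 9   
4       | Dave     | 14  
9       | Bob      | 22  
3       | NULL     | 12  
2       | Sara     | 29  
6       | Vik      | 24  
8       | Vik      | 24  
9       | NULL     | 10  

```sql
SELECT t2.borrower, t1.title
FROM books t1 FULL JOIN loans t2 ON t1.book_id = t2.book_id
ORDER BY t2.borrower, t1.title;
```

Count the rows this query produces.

FULL OUTER JOIN keeps every row from both sides; unmatched rows get NULL for the other side's columns.
Matching on t1.book_id = t2.book_id. A NULL in a compared column never satisfies the condition.
- book_id=1: no t2 row matches, row kept with t2 columns NULL.
- book_id=1: no t2 row matches, row kept with t2 columns NULL.
- book_id=4: 1 matching t2 row(s), so 1 row(s) emitted.
- book_id=NULL: no t2 row matches, row kept with t2 columns NULL.
- book_id=4: 1 matching t2 row(s), so 1 row(s) emitted.
- book_id=4: 1 matching t2 row(s), so 1 row(s) emitted.
- 8 row(s) from t2 found no t1 partner → padded with NULL.
Total: 3 matched + 11 padded = 14 rows.

14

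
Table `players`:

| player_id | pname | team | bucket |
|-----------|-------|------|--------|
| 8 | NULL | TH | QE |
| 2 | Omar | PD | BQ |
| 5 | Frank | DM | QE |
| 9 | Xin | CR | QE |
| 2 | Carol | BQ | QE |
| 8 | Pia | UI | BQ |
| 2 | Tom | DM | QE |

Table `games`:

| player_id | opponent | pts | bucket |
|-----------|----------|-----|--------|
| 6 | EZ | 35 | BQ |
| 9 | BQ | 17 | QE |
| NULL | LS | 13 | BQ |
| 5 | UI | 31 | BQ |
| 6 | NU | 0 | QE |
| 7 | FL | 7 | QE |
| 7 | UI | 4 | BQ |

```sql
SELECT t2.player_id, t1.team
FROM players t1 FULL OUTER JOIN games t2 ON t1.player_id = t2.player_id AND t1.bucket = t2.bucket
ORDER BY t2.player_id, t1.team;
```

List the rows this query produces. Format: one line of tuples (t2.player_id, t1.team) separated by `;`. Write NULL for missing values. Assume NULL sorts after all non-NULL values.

(5, NULL); (6, NULL); (6, NULL); (7, NULL); (7, NULL); (9, CR); (NULL, BQ); (NULL, DM); (NULL, DM); (NULL, PD); (NULL, TH); (NULL, UI); (NULL, NULL)

FULL OUTER JOIN keeps every row from both sides; unmatched rows get NULL for the other side's columns.
Matching on t1.player_id = t2.player_id AND t1.bucket = t2.bucket. A NULL in a compared column never satisfies the condition.
- t1 (player_id=8, bucket=QE) has no partner → padded with NULL.
- t1 (player_id=2, bucket=BQ) has no partner → padded with NULL.
- t1 (player_id=5, bucket=QE) has no partner → padded with NULL.
- t1 (player_id=9, bucket=QE) pairs with 1 row(s) of t2.
- t1 (player_id=2, bucket=QE) has no partner → padded with NULL.
- t1 (player_id=8, bucket=BQ) has no partner → padded with NULL.
- t1 (player_id=2, bucket=QE) has no partner → padded with NULL.
- 6 row(s) from t2 found no t1 partner → padded with NULL.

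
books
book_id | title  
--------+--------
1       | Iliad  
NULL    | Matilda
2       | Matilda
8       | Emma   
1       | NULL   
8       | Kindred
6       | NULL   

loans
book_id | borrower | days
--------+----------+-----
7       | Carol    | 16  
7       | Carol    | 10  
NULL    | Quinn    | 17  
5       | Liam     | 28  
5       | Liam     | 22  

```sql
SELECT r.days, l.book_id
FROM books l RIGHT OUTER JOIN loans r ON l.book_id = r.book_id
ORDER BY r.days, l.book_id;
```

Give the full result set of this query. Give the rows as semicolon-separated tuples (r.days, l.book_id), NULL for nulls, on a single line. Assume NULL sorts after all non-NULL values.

(10, NULL); (16, NULL); (17, NULL); (22, NULL); (28, NULL)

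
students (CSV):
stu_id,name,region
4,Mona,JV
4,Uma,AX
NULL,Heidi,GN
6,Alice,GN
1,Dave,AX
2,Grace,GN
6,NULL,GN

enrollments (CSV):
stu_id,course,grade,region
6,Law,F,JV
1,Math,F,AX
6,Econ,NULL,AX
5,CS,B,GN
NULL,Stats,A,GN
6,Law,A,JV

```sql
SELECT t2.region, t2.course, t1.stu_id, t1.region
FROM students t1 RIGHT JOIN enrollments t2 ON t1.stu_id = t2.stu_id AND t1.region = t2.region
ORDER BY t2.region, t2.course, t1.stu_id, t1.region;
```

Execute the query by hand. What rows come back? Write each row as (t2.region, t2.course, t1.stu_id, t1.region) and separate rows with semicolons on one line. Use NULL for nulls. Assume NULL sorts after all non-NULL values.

(AX, Econ, NULL, NULL); (AX, Math, 1, AX); (GN, CS, NULL, NULL); (GN, Stats, NULL, NULL); (JV, Law, NULL, NULL); (JV, Law, NULL, NULL)

RIGHT JOIN keeps every row from `enrollments`; unmatched rows get NULL for `students`'s columns.
Matching on t1.stu_id = t2.stu_id AND t1.region = t2.region. A NULL in a compared column never satisfies the condition.
Matched pairs: 1; unmatched t2 rows kept: 5.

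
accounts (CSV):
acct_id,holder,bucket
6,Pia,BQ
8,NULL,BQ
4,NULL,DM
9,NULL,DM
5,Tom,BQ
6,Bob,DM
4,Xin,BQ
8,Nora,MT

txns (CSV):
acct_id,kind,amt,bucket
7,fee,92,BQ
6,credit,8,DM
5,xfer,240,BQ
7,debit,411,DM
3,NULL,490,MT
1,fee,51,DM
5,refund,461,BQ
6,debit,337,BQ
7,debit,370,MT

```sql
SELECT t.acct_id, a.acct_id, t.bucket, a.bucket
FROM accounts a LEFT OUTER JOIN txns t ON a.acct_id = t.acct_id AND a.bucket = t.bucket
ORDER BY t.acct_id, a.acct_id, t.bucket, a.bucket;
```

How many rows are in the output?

LEFT JOIN keeps every row from `accounts`; unmatched rows get NULL for `txns`'s columns.
Matching on a.acct_id = t.acct_id AND a.bucket = t.bucket.
- a row (acct_id=6, bucket=BQ): matches 1 t row(s) → 1 output row(s).
- a row (acct_id=8, bucket=BQ): no match → kept, t columns NULL.
- a row (acct_id=4, bucket=DM): no match → kept, t columns NULL.
- a row (acct_id=9, bucket=DM): no match → kept, t columns NULL.
- a row (acct_id=5, bucket=BQ): matches 2 t row(s) → 2 output row(s).
- a row (acct_id=6, bucket=DM): matches 1 t row(s) → 1 output row(s).
- a row (acct_id=4, bucket=BQ): no match → kept, t columns NULL.
- a row (acct_id=8, bucket=MT): no match → kept, t columns NULL.
Total: 4 matched + 5 padded = 9 rows.

9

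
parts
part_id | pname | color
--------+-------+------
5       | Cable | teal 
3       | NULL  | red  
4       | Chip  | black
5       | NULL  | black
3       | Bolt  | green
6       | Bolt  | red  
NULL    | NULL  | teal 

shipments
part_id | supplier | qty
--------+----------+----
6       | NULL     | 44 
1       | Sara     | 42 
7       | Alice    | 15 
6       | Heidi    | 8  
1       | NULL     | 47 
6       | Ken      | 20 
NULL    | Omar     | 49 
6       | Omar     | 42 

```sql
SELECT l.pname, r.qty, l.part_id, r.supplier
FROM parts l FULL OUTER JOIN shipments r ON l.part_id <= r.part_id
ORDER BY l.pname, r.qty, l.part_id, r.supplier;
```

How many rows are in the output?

34

FULL OUTER JOIN keeps every row from both sides; unmatched rows get NULL for the other side's columns.
Matching on l.part_id <= r.part_id. A NULL in a compared column never satisfies the condition.
- l row (part_id=5): matches 5 r row(s) → 5 output row(s).
- l row (part_id=3): matches 5 r row(s) → 5 output row(s).
- l row (part_id=4): matches 5 r row(s) → 5 output row(s).
- l row (part_id=5): matches 5 r row(s) → 5 output row(s).
- l row (part_id=3): matches 5 r row(s) → 5 output row(s).
- l row (part_id=6): matches 5 r row(s) → 5 output row(s).
- l row (part_id=NULL): no match → kept, r columns NULL.
- 3 r row(s) had no l match → kept, l columns NULL.
Total: 30 matched + 4 padded = 34 rows.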